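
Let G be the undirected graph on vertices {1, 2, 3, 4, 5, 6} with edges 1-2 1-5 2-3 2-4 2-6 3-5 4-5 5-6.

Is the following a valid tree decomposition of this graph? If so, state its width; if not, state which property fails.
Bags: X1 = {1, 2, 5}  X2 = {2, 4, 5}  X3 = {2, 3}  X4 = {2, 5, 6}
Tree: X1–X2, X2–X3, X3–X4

No — edge (5,3) lies in no bag.

A tree decomposition must satisfy three properties: every vertex lies in some bag; for every edge, both endpoints lie together in some bag; and for every vertex, the bags containing it form a connected subtree. Here edge (5,3) lies in no bag, so the decomposition is invalid.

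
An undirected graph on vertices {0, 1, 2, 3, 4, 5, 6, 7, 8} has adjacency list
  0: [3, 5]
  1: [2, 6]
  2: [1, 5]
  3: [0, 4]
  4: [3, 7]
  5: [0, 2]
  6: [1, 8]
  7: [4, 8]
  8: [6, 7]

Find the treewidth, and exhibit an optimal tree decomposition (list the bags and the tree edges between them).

Each bag holds 3 vertices, so the decomposition has width 2, which upper-bounds the treewidth. The edges 3–4–7–8–6–1–2–5–0–3 form a cycle, so G is not a tree and its treewidth is at least 2. Combining the bounds, tw(G) = 2.

Treewidth 2.
One optimal decomposition is:
Bags: B1 = {3, 4, 7}  B2 = {3, 7, 8}  B3 = {3, 6, 8}  B4 = {1, 3, 6}  B5 = {1, 2, 3}  B6 = {2, 3, 5}  B7 = {0, 3, 5}
Tree: B1–B2, B2–B3, B3–B4, B4–B5, B5–B6, B6–B7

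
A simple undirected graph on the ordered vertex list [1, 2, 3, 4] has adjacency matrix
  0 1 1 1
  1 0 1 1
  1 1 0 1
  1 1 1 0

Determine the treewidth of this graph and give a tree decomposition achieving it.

A single bag containing all 4 vertices is trivially a valid decomposition of width 3. For the lower bound, the 4 vertices {1, 2, 3, 4} are pairwise adjacent, and any tree decomposition puts a clique entirely inside one bag — forcing width ≥ 3. The upper and lower bounds meet at 3, so that is the treewidth.

Treewidth 3.
One such decomposition:
Bags: B1 = {1, 2, 3, 4}
Tree: (single bag)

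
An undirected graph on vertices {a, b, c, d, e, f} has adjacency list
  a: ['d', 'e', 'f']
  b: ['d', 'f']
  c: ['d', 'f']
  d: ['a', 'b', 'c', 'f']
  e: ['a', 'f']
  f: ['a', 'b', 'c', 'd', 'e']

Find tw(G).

2

A width-2 tree decomposition is:
Bags: B1 = {c, d, f}  B2 = {b, d, f}  B3 = {a, d, f}  B4 = {a, e, f}
Tree: B1–B2, B2–B3, B3–B4
Each bag holds 3 vertices, so the decomposition has width 2, which upper-bounds the treewidth. For the lower bound, the 3 vertices {c, d, f} are pairwise adjacent, and any tree decomposition puts a clique entirely inside one bag — forcing width ≥ 2. Hence tw(G) = 2 exactly.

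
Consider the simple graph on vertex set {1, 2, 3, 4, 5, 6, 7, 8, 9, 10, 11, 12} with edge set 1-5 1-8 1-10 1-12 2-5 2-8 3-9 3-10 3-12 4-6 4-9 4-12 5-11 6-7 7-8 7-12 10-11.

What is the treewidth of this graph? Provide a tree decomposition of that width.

The largest bag has 4 vertices, giving width 3; this decomposition certifies tw(G) ≤ 3. For the lower bound: the 4 vertex sets {4,6,9}, {7}, {12}, {1,3,8,10} are disjoint, each induces a connected subgraph, and every pair is joined by at least one edge of G. Contracting each set to a single vertex therefore yields K_{4} as a minor, and since treewidth is minor-monotone, tw(G) ≥ tw(K_{4}) = 3. Therefore the treewidth is 3.

Treewidth 3.
One such decomposition:
Bags: B1 = {4, 6, 7, 9}  B2 = {4, 7, 9, 12}  B3 = {3, 7, 9, 12}  B4 = {3, 7, 8, 12}  B5 = {1, 3, 8, 12}  B6 = {1, 3, 8, 10}  B7 = {1, 2, 8, 10}  B8 = {1, 2, 5, 10}  B9 = {2, 5, 10, 11}
Tree: B1–B2, B2–B3, B3–B4, B4–B5, B5–B6, B6–B7, B7–B8, B8–B9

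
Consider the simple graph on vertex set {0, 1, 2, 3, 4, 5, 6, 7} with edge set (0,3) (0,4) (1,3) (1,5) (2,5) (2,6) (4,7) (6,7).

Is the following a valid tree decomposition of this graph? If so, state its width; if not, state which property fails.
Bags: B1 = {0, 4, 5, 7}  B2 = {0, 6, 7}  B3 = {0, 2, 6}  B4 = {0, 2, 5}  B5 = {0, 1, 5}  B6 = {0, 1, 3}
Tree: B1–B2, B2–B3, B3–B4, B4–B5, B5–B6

No — bags containing vertex 5 are not connected in the tree.

A tree decomposition must satisfy three properties: every vertex lies in some bag; for every edge, both endpoints lie together in some bag; and for every vertex, the bags containing it form a connected subtree. Here bags containing vertex 5 are not connected in the tree, so the decomposition is invalid.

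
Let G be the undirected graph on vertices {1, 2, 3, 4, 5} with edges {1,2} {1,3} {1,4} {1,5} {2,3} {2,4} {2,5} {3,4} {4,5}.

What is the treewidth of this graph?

3

A width-3 tree decomposition is:
Bags: B1 = {1, 2, 3, 4}  B2 = {1, 2, 4, 5}
Tree: B1–B2
Every bag has size at most 4, so the width is 4 − 1 = 3 and tw(G) ≤ 3. On the other hand G contains the 4-clique {1, 2, 3, 4}. A clique must lie in a single bag of any decomposition, so no decomposition can have width below 3. The upper and lower bounds meet at 3, so that is the treewidth.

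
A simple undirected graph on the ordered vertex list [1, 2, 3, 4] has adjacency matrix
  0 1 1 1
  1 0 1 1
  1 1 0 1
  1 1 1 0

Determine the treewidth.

A width-3 tree decomposition is:
Bags: B1 = {1, 2, 3, 4}
Tree: (single bag)
With just one bag of size 4, the width is 4 − 1 = 3, so tw(G) ≤ 3. Conversely, {1, 2, 3, 4} is a clique of size 4, and the vertices of any clique must share a bag in every tree decomposition; so some bag has ≥ 4 vertices and tw(G) ≥ 3. The upper and lower bounds meet at 3, so that is the treewidth.

3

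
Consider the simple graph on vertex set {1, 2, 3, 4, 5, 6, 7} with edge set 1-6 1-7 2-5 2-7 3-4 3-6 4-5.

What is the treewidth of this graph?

2

A width-2 tree decomposition is:
Bags: B1 = {1, 6, 7}  B2 = {3, 6, 7}  B3 = {3, 4, 7}  B4 = {4, 5, 7}  B5 = {2, 5, 7}
Tree: B1–B2, B2–B3, B3–B4, B4–B5
Each bag holds 3 vertices, so the decomposition has width 2, which upper-bounds the treewidth. Since 7–1–6–3–4–5–2–7 is a cycle in G, G is not acyclic. Forests are exactly the graphs of treewidth ≤ 1, so tw(G) ≥ 2. The upper and lower bounds meet at 2, so that is the treewidth.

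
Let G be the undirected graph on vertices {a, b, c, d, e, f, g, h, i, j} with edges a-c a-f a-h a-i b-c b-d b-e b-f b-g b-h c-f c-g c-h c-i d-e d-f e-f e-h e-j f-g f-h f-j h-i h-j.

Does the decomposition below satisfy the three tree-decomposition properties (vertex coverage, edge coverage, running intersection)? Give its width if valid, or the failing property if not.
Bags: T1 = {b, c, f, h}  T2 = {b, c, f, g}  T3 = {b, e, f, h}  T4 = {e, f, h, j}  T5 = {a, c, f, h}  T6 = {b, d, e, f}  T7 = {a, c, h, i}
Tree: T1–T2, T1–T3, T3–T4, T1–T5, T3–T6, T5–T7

Yes; width 3.

Checking the three conditions: (i) the bags cover all of {a, b, c, d, e, f, g, h, i, j}; (ii) for each edge, some bag contains both endpoints; (iii) the bags containing any fixed vertex form a subtree. All hold, so the decomposition is valid with width 4 − 1 = 3.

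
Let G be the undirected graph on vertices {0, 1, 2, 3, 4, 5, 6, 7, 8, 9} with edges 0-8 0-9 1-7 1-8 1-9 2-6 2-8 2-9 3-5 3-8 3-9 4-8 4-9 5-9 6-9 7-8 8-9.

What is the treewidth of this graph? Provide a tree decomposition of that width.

Every bag has size at most 3, so the width is 3 − 1 = 2 and tw(G) ≤ 2. Conversely, {0, 8, 9} is a clique of size 3, and the vertices of any clique must share a bag in every tree decomposition; so some bag has ≥ 3 vertices and tw(G) ≥ 2. Hence tw(G) = 2 exactly.

Treewidth 2.
One optimal decomposition is:
Bags: B1 = {3, 8, 9}  B2 = {2, 8, 9}  B3 = {1, 8, 9}  B4 = {1, 7, 8}  B5 = {3, 5, 9}  B6 = {0, 8, 9}  B7 = {4, 8, 9}  B8 = {2, 6, 9}
Tree: B1–B2, B2–B3, B3–B4, B1–B5, B1–B6, B1–B7, B2–B8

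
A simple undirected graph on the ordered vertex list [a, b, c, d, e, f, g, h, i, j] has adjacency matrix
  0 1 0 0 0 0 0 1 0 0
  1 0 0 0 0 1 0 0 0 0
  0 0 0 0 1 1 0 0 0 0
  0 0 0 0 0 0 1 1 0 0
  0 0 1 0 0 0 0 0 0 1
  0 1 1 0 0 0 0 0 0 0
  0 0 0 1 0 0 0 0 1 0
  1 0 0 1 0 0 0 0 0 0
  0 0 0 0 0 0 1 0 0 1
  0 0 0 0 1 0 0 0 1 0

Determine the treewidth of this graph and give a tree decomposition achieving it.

Each bag holds 3 vertices, so the decomposition has width 2, which upper-bounds the treewidth. Since e–c–f–b–a–h–d–g–i–j–e is a cycle in G, G is not acyclic. Forests are exactly the graphs of treewidth ≤ 1, so tw(G) ≥ 2. Therefore the treewidth is 2.

Treewidth 2.
Bags: B1 = {c, e, f}  B2 = {b, e, f}  B3 = {a, b, e}  B4 = {a, e, h}  B5 = {d, e, h}  B6 = {d, e, g}  B7 = {e, g, i}  B8 = {e, i, j}
Tree: B1–B2, B2–B3, B3–B4, B4–B5, B5–B6, B6–B7, B7–B8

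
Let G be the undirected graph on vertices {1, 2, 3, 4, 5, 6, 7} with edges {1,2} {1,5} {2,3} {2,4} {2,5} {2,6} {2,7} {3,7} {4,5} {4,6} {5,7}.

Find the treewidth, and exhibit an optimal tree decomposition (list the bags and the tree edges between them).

Every bag has size at most 3, so the width is 3 − 1 = 2 and tw(G) ≤ 2. For the lower bound, the 3 vertices {2, 3, 7} are pairwise adjacent, and any tree decomposition puts a clique entirely inside one bag — forcing width ≥ 2. Hence tw(G) = 2 exactly.

Treewidth 2.
One optimal decomposition is:
Bags: B1 = {2, 4, 5}  B2 = {2, 5, 7}  B3 = {2, 4, 6}  B4 = {1, 2, 5}  B5 = {2, 3, 7}
Tree: B1–B2, B1–B3, B2–B4, B2–B5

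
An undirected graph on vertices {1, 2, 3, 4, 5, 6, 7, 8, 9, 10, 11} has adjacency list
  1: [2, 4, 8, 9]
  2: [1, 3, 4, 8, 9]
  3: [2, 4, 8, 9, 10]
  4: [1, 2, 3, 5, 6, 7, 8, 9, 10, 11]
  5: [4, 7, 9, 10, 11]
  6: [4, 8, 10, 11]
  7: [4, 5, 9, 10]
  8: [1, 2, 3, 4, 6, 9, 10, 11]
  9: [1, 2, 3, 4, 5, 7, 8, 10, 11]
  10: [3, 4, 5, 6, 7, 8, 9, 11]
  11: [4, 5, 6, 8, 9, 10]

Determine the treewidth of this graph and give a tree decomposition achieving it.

Treewidth 4.
Bags: B1 = {4, 8, 9, 10, 11}  B2 = {3, 4, 8, 9, 10}  B3 = {4, 6, 8, 10, 11}  B4 = {2, 3, 4, 8, 9}  B5 = {1, 2, 4, 8, 9}  B6 = {4, 5, 9, 10, 11}  B7 = {4, 5, 7, 9, 10}
Tree: B1–B2, B1–B3, B2–B4, B4–B5, B1–B6, B6–B7

The largest bag has 5 vertices, giving width 4; this decomposition certifies tw(G) ≤ 4. On the other hand G contains the 5-clique {4, 8, 9, 10, 11}. A clique must lie in a single bag of any decomposition, so no decomposition can have width below 4. Combining the bounds, tw(G) = 4.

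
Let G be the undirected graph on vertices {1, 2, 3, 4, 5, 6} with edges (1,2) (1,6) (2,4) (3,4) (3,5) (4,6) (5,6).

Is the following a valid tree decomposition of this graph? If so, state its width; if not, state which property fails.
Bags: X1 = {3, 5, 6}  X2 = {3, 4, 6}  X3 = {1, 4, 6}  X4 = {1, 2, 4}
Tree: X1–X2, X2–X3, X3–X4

Vertex coverage: the bags together contain {1, 2, 3, 4, 5, 6}, the full vertex set. Edge coverage: each edge of G has both endpoints in at least one bag. Running intersection: for every vertex, the bags containing it form a connected subtree. All three properties hold, so this is a valid tree decomposition of width max|bag| − 1 = 2, and hence tw(G) ≤ 2.

Yes; width 2.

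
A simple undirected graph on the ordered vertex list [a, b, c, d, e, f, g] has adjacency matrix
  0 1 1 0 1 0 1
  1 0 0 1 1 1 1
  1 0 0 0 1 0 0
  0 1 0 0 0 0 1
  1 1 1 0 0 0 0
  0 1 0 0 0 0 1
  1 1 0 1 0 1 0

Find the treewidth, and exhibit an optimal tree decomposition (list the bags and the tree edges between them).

The largest bag has 3 vertices, giving width 2; this decomposition certifies tw(G) ≤ 2. For the lower bound, the 3 vertices {a, c, e} are pairwise adjacent, and any tree decomposition puts a clique entirely inside one bag — forcing width ≥ 2. The upper and lower bounds meet at 2, so that is the treewidth.

Treewidth 2.
Bags: B1 = {a, b, e}  B2 = {a, b, g}  B3 = {a, c, e}  B4 = {b, d, g}  B5 = {b, f, g}
Tree: B1–B2, B1–B3, B2–B4, B4–B5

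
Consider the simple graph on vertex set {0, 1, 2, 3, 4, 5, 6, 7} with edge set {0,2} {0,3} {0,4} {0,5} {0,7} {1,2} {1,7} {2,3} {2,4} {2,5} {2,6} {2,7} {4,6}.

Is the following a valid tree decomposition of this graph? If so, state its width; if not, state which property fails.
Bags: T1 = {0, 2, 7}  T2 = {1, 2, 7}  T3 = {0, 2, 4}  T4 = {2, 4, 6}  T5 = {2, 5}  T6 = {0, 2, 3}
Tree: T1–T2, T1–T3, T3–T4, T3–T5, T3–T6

No — edge (0,5) lies in no bag.

A tree decomposition must satisfy three properties: every vertex lies in some bag; for every edge, both endpoints lie together in some bag; and for every vertex, the bags containing it form a connected subtree. Here edge (0,5) lies in no bag, so the decomposition is invalid.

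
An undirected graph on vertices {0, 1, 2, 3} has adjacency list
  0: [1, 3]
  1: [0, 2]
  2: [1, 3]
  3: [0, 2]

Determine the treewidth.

2

A width-2 tree decomposition is:
Bags: B1 = {1, 2, 3}  B2 = {0, 1, 3}
Tree: B1–B2
The largest bag has 3 vertices, giving width 2; this decomposition certifies tw(G) ≤ 2. The edges 3–2–1–0–3 form a cycle, so G is not a tree and its treewidth is at least 2. Hence tw(G) = 2 exactly.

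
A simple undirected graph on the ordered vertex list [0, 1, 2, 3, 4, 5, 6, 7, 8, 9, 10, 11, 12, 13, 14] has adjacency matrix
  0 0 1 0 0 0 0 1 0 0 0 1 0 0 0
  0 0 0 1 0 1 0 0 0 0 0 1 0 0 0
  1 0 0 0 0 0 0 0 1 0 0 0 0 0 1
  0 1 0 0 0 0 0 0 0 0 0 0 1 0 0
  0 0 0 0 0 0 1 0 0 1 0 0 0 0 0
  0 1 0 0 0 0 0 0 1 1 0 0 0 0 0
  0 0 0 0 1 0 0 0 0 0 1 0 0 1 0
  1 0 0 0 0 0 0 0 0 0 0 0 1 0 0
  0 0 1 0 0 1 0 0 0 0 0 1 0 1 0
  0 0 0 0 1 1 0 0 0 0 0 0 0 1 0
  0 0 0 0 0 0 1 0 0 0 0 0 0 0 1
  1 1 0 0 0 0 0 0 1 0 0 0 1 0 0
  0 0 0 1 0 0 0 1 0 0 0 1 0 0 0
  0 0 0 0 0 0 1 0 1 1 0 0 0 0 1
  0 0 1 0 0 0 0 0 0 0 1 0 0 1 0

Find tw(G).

3

A width-3 tree decomposition is:
Bags: B1 = {4, 6, 9, 10}  B2 = {6, 9, 10, 13}  B3 = {9, 10, 13, 14}  B4 = {5, 9, 13, 14}  B5 = {5, 8, 13, 14}  B6 = {2, 5, 8, 14}  B7 = {1, 2, 5, 8}  B8 = {1, 2, 8, 11}  B9 = {0, 1, 2, 11}  B10 = {0, 1, 3, 11}  B11 = {0, 3, 11, 12}  B12 = {0, 3, 7, 12}
Tree: B1–B2, B2–B3, B3–B4, B4–B5, B5–B6, B6–B7, B7–B8, B8–B9, B9–B10, B10–B11, B11–B12
Each bag holds 4 vertices, so the decomposition has width 3, which upper-bounds the treewidth. For the lower bound: the 4 vertex sets {4,6,10}, {9}, {13}, {2,5,8,14} are disjoint, each induces a connected subgraph, and every pair is joined by at least one edge of G. Contracting each set to a single vertex therefore yields K_{4} as a minor, and since treewidth is minor-monotone, tw(G) ≥ tw(K_{4}) = 3. Therefore the treewidth is 3.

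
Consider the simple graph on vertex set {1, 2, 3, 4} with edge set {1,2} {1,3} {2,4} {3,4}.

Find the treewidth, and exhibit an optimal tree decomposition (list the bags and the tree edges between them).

Treewidth 2.
One such decomposition:
Bags: B1 = {2, 3, 4}  B2 = {1, 2, 3}
Tree: B1–B2

The largest bag has 3 vertices, giving width 2; this decomposition certifies tw(G) ≤ 2. Since 2–4–3–1–2 is a cycle in G, G is not acyclic. Forests are exactly the graphs of treewidth ≤ 1, so tw(G) ≥ 2. Therefore the treewidth is 2.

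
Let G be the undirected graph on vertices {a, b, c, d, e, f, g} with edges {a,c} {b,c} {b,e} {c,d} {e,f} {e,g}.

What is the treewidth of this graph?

A width-1 tree decomposition is:
Bags: B1 = {b, c}  B2 = {c, d}  B3 = {b, e}  B4 = {e, g}  B5 = {e, f}  B6 = {a, c}
Tree: B1–B2, B1–B3, B3–B4, B3–B5, B1–B6
The largest bag has 2 vertices, giving width 1; this decomposition certifies tw(G) ≤ 1. Since G has at least one edge (e.g. b–c), it is not an edgeless graph, so tw(G) ≥ 1. Hence tw(G) = 1 exactly.

1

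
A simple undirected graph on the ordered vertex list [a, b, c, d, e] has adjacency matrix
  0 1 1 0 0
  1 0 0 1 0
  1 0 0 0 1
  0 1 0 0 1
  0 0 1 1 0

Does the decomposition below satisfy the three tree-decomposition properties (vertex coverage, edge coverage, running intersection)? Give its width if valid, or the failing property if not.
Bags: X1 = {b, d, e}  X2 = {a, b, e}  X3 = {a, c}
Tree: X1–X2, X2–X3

A tree decomposition must satisfy three properties: every vertex lies in some bag; for every edge, both endpoints lie together in some bag; and for every vertex, the bags containing it form a connected subtree. Here edge (e,c) lies in no bag, so the decomposition is invalid.

No — edge (e,c) lies in no bag.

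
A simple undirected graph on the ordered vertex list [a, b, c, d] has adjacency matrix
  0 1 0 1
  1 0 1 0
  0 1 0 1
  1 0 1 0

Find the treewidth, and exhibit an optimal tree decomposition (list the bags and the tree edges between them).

Each bag holds 3 vertices, so the decomposition has width 2, which upper-bounds the treewidth. The edges a–d–c–b–a form a cycle, so G is not a tree and its treewidth is at least 2. Therefore the treewidth is 2.

Treewidth 2.
One such decomposition:
Bags: B1 = {a, c, d}  B2 = {a, b, c}
Tree: B1–B2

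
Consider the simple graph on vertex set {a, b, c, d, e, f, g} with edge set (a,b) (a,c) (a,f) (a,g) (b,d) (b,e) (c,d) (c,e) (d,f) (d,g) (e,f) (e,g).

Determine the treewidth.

A width-3 tree decomposition is:
Bags: B1 = {a, b, d, e}  B2 = {a, c, d, e}  B3 = {a, d, e, f}  B4 = {a, d, e, g}
Tree: B1–B2, B2–B3, B3–B4
Each bag holds 4 vertices, so the decomposition has width 3, which upper-bounds the treewidth. For the lower bound: the 4 vertex sets {b,e}, {a,c}, {d}, {f} are disjoint, each induces a connected subgraph, and every pair is joined by at least one edge of G. Contracting each set to a single vertex therefore yields K_{4} as a minor, and since treewidth is minor-monotone, tw(G) ≥ tw(K_{4}) = 3. Combining the bounds, tw(G) = 3.

3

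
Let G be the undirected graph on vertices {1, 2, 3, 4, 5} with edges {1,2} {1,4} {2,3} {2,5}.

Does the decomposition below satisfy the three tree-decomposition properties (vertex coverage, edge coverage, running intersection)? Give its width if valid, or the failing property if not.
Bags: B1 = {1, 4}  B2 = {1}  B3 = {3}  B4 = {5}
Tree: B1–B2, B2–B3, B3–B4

A tree decomposition must satisfy three properties: every vertex lies in some bag; for every edge, both endpoints lie together in some bag; and for every vertex, the bags containing it form a connected subtree. Here vertex 2 appears in no bag, so the decomposition is invalid.

No — vertex 2 appears in no bag.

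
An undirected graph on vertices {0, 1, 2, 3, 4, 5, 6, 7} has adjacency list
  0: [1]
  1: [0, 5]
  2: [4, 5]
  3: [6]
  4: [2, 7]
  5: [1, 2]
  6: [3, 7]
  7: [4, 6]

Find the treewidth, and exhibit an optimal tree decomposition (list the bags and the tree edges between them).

Each bag holds 2 vertices, so the decomposition has width 1, which upper-bounds the treewidth. Any graph with an edge has treewidth ≥ 1, and G has the edge 0–1. Therefore the treewidth is 1.

Treewidth 1.
Bags: B1 = {0, 1}  B2 = {1, 5}  B3 = {2, 5}  B4 = {2, 4}  B5 = {4, 7}  B6 = {6, 7}  B7 = {3, 6}
Tree: B1–B2, B2–B3, B3–B4, B4–B5, B5–B6, B6–B7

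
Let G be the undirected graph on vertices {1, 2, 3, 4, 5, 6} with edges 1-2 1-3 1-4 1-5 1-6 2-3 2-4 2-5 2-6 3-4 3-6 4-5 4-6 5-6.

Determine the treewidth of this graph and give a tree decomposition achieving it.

Each bag holds 5 vertices, so the decomposition has width 4, which upper-bounds the treewidth. For the lower bound, the 5 vertices {1, 2, 3, 4, 6} are pairwise adjacent, and any tree decomposition puts a clique entirely inside one bag — forcing width ≥ 4. Combining the bounds, tw(G) = 4.

Treewidth 4.
Bags: B1 = {1, 2, 4, 5, 6}  B2 = {1, 2, 3, 4, 6}
Tree: B1–B2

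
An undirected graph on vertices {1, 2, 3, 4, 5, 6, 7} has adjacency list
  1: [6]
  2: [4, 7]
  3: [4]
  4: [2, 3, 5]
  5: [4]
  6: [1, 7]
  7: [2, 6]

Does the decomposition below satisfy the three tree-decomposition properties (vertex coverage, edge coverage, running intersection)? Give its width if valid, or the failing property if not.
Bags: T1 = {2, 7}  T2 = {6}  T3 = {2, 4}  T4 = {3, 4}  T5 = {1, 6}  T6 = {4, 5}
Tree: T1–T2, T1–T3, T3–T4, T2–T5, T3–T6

A tree decomposition must satisfy three properties: every vertex lies in some bag; for every edge, both endpoints lie together in some bag; and for every vertex, the bags containing it form a connected subtree. Here edge (7,6) lies in no bag, so the decomposition is invalid.

No — edge (7,6) lies in no bag.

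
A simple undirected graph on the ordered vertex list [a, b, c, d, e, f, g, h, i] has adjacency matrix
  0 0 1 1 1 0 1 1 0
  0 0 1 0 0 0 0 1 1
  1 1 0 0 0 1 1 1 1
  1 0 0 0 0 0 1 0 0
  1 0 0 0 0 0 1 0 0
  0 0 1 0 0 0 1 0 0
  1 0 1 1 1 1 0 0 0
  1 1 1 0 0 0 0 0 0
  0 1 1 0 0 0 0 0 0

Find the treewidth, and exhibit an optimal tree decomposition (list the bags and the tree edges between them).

Treewidth 2.
One optimal decomposition is:
Bags: B1 = {a, e, g}  B2 = {a, d, g}  B3 = {a, c, g}  B4 = {a, c, h}  B5 = {b, c, h}  B6 = {c, f, g}  B7 = {b, c, i}
Tree: B1–B2, B2–B3, B3–B4, B4–B5, B3–B6, B5–B7

The largest bag has 3 vertices, giving width 2; this decomposition certifies tw(G) ≤ 2. Conversely, {a, d, g} is a clique of size 3, and the vertices of any clique must share a bag in every tree decomposition; so some bag has ≥ 3 vertices and tw(G) ≥ 2. Hence tw(G) = 2 exactly.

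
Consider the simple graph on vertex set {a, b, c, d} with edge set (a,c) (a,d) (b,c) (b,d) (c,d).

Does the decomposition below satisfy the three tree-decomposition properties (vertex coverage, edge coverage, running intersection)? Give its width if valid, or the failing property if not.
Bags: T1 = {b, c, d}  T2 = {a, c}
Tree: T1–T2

No — edge (d,a) lies in no bag.

A tree decomposition must satisfy three properties: every vertex lies in some bag; for every edge, both endpoints lie together in some bag; and for every vertex, the bags containing it form a connected subtree. Here edge (d,a) lies in no bag, so the decomposition is invalid.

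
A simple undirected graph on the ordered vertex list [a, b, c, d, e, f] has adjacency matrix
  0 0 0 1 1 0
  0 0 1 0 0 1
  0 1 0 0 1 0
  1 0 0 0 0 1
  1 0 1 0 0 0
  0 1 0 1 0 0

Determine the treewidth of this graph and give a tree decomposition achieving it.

Each bag holds 3 vertices, so the decomposition has width 2, which upper-bounds the treewidth. Since c–b–f–d–a–e–c is a cycle in G, G is not acyclic. Forests are exactly the graphs of treewidth ≤ 1, so tw(G) ≥ 2. The upper and lower bounds meet at 2, so that is the treewidth.

Treewidth 2.
One such decomposition:
Bags: B1 = {b, c, f}  B2 = {c, d, f}  B3 = {a, c, d}  B4 = {a, c, e}
Tree: B1–B2, B2–B3, B3–B4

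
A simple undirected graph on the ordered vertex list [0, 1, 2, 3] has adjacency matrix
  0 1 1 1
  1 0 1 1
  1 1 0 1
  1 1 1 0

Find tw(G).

A width-3 tree decomposition is:
Bags: B1 = {0, 1, 2, 3}
Tree: (single bag)
A single bag containing all 4 vertices is trivially a valid decomposition of width 3. Conversely, {0, 1, 2, 3} is a clique of size 4, and the vertices of any clique must share a bag in every tree decomposition; so some bag has ≥ 4 vertices and tw(G) ≥ 3. The upper and lower bounds meet at 3, so that is the treewidth.

3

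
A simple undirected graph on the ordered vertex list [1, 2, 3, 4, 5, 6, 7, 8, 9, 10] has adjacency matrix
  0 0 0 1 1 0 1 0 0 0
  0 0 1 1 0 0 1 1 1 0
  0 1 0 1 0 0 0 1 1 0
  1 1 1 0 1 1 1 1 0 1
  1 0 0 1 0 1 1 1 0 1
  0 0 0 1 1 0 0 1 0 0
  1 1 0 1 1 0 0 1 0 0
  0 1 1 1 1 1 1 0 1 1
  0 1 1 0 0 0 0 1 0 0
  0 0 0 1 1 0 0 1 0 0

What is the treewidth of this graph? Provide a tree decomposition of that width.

Treewidth 3.
Bags: B1 = {4, 5, 6, 8}  B2 = {4, 5, 8, 10}  B3 = {4, 5, 7, 8}  B4 = {2, 4, 7, 8}  B5 = {2, 3, 4, 8}  B6 = {1, 4, 5, 7}  B7 = {2, 3, 8, 9}
Tree: B1–B2, B1–B3, B3–B4, B4–B5, B3–B6, B5–B7

Each bag holds 4 vertices, so the decomposition has width 3, which upper-bounds the treewidth. On the other hand G contains the 4-clique {2, 3, 8, 9}. A clique must lie in a single bag of any decomposition, so no decomposition can have width below 3. The upper and lower bounds meet at 3, so that is the treewidth.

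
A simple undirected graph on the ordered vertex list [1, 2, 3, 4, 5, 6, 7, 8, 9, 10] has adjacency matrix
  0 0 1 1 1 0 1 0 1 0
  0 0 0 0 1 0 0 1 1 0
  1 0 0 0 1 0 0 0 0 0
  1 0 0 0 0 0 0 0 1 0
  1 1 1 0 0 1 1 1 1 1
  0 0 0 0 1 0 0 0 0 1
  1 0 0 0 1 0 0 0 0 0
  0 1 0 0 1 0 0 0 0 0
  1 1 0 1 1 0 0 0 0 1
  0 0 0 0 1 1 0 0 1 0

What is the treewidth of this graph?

2

A width-2 tree decomposition is:
Bags: B1 = {1, 5, 9}  B2 = {1, 3, 5}  B3 = {5, 9, 10}  B4 = {5, 6, 10}  B5 = {1, 5, 7}  B6 = {2, 5, 9}  B7 = {1, 4, 9}  B8 = {2, 5, 8}
Tree: B1–B2, B1–B3, B3–B4, B2–B5, B3–B6, B1–B7, B6–B8
Each bag holds 3 vertices, so the decomposition has width 2, which upper-bounds the treewidth. For the lower bound, the 3 vertices {1, 4, 9} are pairwise adjacent, and any tree decomposition puts a clique entirely inside one bag — forcing width ≥ 2. Therefore the treewidth is 2.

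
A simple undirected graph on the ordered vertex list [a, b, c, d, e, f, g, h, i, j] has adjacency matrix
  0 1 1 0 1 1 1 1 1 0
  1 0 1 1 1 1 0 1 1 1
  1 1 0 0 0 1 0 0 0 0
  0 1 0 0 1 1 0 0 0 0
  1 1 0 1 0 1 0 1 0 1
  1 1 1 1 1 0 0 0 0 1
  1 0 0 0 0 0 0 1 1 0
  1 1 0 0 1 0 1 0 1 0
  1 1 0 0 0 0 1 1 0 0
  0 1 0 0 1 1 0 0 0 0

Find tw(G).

3

A width-3 tree decomposition is:
Bags: B1 = {b, e, f, j}  B2 = {a, b, e, f}  B3 = {a, b, e, h}  B4 = {b, d, e, f}  B5 = {a, b, h, i}  B6 = {a, b, c, f}  B7 = {a, g, h, i}
Tree: B1–B2, B2–B3, B2–B4, B3–B5, B2–B6, B5–B7
The largest bag has 4 vertices, giving width 3; this decomposition certifies tw(G) ≤ 3. Conversely, {a, g, h, i} is a clique of size 4, and the vertices of any clique must share a bag in every tree decomposition; so some bag has ≥ 4 vertices and tw(G) ≥ 3. Combining the bounds, tw(G) = 3.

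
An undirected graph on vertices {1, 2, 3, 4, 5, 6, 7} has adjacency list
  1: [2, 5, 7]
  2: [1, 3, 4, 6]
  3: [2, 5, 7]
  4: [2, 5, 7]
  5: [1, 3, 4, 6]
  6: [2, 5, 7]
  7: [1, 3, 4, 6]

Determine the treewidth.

A width-3 tree decomposition is:
Bags: B1 = {2, 4, 5, 7}  B2 = {1, 2, 5, 7}  B3 = {2, 5, 6, 7}  B4 = {2, 3, 5, 7}
Tree: B1–B2, B2–B3, B3–B4
The largest bag has 4 vertices, giving width 3; this decomposition certifies tw(G) ≤ 3. For the lower bound: the 4 vertex sets {4,7}, {1,2}, {5}, {6} are disjoint, each induces a connected subgraph, and every pair is joined by at least one edge of G. Contracting each set to a single vertex therefore yields K_{4} as a minor, and since treewidth is minor-monotone, tw(G) ≥ tw(K_{4}) = 3. Combining the bounds, tw(G) = 3.

3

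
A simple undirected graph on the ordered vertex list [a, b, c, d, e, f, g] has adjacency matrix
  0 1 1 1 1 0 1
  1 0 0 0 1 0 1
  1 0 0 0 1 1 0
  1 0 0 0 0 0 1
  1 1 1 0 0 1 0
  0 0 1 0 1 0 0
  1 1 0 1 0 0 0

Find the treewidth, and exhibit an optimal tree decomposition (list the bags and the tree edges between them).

Treewidth 2.
One optimal decomposition is:
Bags: B1 = {a, b, g}  B2 = {a, b, e}  B3 = {a, c, e}  B4 = {a, d, g}  B5 = {c, e, f}
Tree: B1–B2, B2–B3, B1–B4, B3–B5

The largest bag has 3 vertices, giving width 2; this decomposition certifies tw(G) ≤ 2. For the lower bound, the 3 vertices {a, d, g} are pairwise adjacent, and any tree decomposition puts a clique entirely inside one bag — forcing width ≥ 2. Therefore the treewidth is 2.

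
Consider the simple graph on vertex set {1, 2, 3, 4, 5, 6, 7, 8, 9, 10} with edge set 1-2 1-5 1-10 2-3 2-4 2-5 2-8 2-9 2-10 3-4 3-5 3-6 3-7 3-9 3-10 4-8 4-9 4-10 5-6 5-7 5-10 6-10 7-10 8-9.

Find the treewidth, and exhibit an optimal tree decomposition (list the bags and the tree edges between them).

The largest bag has 4 vertices, giving width 3; this decomposition certifies tw(G) ≤ 3. For the lower bound, the 4 vertices {2, 4, 8, 9} are pairwise adjacent, and any tree decomposition puts a clique entirely inside one bag — forcing width ≥ 3. Therefore the treewidth is 3.

Treewidth 3.
One such decomposition:
Bags: B1 = {1, 2, 5, 10}  B2 = {2, 3, 5, 10}  B3 = {2, 3, 4, 10}  B4 = {2, 3, 4, 9}  B5 = {2, 4, 8, 9}  B6 = {3, 5, 7, 10}  B7 = {3, 5, 6, 10}
Tree: B1–B2, B2–B3, B3–B4, B4–B5, B2–B6, B2–B7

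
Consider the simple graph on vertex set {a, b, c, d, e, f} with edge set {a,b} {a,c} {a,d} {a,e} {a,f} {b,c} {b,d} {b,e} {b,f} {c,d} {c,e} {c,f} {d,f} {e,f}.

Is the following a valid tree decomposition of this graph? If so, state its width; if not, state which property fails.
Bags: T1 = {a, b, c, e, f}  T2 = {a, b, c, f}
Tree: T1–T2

No — vertex d appears in no bag.

A tree decomposition must satisfy three properties: every vertex lies in some bag; for every edge, both endpoints lie together in some bag; and for every vertex, the bags containing it form a connected subtree. Here vertex d appears in no bag, so the decomposition is invalid.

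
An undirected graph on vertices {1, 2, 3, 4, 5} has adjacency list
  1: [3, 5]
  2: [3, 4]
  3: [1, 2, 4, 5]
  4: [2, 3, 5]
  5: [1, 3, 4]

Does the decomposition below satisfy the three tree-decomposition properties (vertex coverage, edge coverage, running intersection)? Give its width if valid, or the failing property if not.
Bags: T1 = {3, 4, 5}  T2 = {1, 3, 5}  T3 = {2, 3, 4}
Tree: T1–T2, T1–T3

Yes; width 2.

Checking the three conditions: (i) the bags cover all of {1, 2, 3, 4, 5}; (ii) for each edge, some bag contains both endpoints; (iii) the bags containing any fixed vertex form a subtree. All hold, so the decomposition is valid with width 3 − 1 = 2.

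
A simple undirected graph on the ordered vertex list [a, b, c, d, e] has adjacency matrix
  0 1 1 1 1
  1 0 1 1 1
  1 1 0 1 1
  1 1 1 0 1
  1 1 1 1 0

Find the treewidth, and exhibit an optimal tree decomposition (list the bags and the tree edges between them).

With just one bag of size 5, the width is 5 − 1 = 4, so tw(G) ≤ 4. Conversely, {a, b, c, d, e} is a clique of size 5, and the vertices of any clique must share a bag in every tree decomposition; so some bag has ≥ 5 vertices and tw(G) ≥ 4. The upper and lower bounds meet at 4, so that is the treewidth.

Treewidth 4.
One optimal decomposition is:
Bags: B1 = {a, b, c, d, e}
Tree: (single bag)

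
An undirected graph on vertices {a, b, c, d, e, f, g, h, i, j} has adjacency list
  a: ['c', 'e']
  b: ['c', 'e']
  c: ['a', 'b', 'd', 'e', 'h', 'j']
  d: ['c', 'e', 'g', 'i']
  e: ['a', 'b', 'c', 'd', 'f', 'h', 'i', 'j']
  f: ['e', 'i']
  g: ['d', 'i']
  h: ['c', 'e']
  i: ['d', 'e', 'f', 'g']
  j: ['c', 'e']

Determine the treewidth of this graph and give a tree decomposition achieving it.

Every bag has size at most 3, so the width is 3 − 1 = 2 and tw(G) ≤ 2. On the other hand G contains the 3-clique {d, g, i}. A clique must lie in a single bag of any decomposition, so no decomposition can have width below 2. Therefore the treewidth is 2.

Treewidth 2.
One optimal decomposition is:
Bags: B1 = {d, e, i}  B2 = {e, f, i}  B3 = {c, d, e}  B4 = {c, e, j}  B5 = {c, e, h}  B6 = {a, c, e}  B7 = {b, c, e}  B8 = {d, g, i}
Tree: B1–B2, B1–B3, B3–B4, B3–B5, B4–B6, B4–B7, B1–B8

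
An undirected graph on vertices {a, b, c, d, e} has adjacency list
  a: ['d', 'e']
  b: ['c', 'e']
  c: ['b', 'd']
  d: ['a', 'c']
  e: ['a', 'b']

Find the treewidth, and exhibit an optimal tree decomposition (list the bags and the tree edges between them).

Treewidth 2.
One such decomposition:
Bags: B1 = {a, c, d}  B2 = {a, b, c}  B3 = {a, b, e}
Tree: B1–B2, B2–B3

Every bag has size at most 3, so the width is 3 − 1 = 2 and tw(G) ≤ 2. The edges a–d–c–b–e–a form a cycle, so G is not a tree and its treewidth is at least 2. Hence tw(G) = 2 exactly.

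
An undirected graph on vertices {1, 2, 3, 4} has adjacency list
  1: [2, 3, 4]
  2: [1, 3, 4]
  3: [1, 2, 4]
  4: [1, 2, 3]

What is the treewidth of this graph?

A width-3 tree decomposition is:
Bags: B1 = {1, 2, 3, 4}
Tree: (single bag)
With just one bag of size 4, the width is 4 − 1 = 3, so tw(G) ≤ 3. Conversely, {1, 2, 3, 4} is a clique of size 4, and the vertices of any clique must share a bag in every tree decomposition; so some bag has ≥ 4 vertices and tw(G) ≥ 3. The upper and lower bounds meet at 3, so that is the treewidth.

3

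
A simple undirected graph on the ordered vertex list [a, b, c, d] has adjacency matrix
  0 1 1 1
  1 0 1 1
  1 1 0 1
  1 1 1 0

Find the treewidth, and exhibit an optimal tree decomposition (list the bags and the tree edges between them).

Treewidth 3.
One such decomposition:
Bags: B1 = {a, b, c, d}
Tree: (single bag)

With just one bag of size 4, the width is 4 − 1 = 3, so tw(G) ≤ 3. Conversely, {a, b, c, d} is a clique of size 4, and the vertices of any clique must share a bag in every tree decomposition; so some bag has ≥ 4 vertices and tw(G) ≥ 3. Combining the bounds, tw(G) = 3.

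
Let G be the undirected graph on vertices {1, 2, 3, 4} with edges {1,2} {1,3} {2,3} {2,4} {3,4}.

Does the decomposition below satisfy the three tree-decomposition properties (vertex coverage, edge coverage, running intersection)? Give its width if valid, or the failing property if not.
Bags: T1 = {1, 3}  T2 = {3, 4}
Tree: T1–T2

A tree decomposition must satisfy three properties: every vertex lies in some bag; for every edge, both endpoints lie together in some bag; and for every vertex, the bags containing it form a connected subtree. Here vertex 2 appears in no bag, so the decomposition is invalid.

No — vertex 2 appears in no bag.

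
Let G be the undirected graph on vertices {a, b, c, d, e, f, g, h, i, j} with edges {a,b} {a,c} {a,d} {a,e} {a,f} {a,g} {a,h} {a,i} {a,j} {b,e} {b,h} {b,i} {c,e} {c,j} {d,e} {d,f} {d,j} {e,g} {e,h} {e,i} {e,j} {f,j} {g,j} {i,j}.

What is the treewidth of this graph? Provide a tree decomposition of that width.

Each bag holds 4 vertices, so the decomposition has width 3, which upper-bounds the treewidth. For the lower bound, the 4 vertices {a, d, e, j} are pairwise adjacent, and any tree decomposition puts a clique entirely inside one bag — forcing width ≥ 3. Combining the bounds, tw(G) = 3.

Treewidth 3.
One such decomposition:
Bags: B1 = {a, d, e, j}  B2 = {a, e, g, j}  B3 = {a, c, e, j}  B4 = {a, e, i, j}  B5 = {a, b, e, i}  B6 = {a, b, e, h}  B7 = {a, d, f, j}
Tree: B1–B2, B1–B3, B1–B4, B4–B5, B5–B6, B1–B7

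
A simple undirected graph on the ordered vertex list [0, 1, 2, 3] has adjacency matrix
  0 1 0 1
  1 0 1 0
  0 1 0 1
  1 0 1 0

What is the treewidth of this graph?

A width-2 tree decomposition is:
Bags: B1 = {0, 1, 2}  B2 = {0, 2, 3}
Tree: B1–B2
Each bag holds 3 vertices, so the decomposition has width 2, which upper-bounds the treewidth. For the lower bound, G contains the cycle 2–1–0–3–2, so G is not a forest; only forests have treewidth ≤ 1, hence tw(G) ≥ 2. The upper and lower bounds meet at 2, so that is the treewidth.

2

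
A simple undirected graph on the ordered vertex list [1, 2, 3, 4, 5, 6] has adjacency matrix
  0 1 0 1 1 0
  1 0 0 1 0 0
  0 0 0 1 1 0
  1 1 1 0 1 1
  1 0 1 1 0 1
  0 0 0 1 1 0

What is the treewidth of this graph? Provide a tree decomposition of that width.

Treewidth 2.
Bags: B1 = {4, 5, 6}  B2 = {1, 4, 5}  B3 = {1, 2, 4}  B4 = {3, 4, 5}
Tree: B1–B2, B2–B3, B1–B4

The largest bag has 3 vertices, giving width 2; this decomposition certifies tw(G) ≤ 2. For the lower bound, the 3 vertices {1, 2, 4} are pairwise adjacent, and any tree decomposition puts a clique entirely inside one bag — forcing width ≥ 2. Therefore the treewidth is 2.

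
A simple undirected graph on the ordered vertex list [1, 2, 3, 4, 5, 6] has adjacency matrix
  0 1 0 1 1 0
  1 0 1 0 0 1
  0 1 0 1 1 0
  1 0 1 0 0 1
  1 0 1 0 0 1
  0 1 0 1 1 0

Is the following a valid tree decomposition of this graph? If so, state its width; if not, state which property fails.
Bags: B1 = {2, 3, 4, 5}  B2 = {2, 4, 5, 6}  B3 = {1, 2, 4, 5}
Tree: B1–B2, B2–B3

Yes; width 3.

Checking the three conditions: (i) the bags cover all of {1, 2, 3, 4, 5, 6}; (ii) for each edge, some bag contains both endpoints; (iii) the bags containing any fixed vertex form a subtree. All hold, so the decomposition is valid with width 4 − 1 = 3.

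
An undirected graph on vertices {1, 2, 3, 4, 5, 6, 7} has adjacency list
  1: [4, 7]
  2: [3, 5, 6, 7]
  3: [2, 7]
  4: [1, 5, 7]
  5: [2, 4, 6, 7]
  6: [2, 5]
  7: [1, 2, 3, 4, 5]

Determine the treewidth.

A width-2 tree decomposition is:
Bags: B1 = {2, 5, 7}  B2 = {4, 5, 7}  B3 = {1, 4, 7}  B4 = {2, 5, 6}  B5 = {2, 3, 7}
Tree: B1–B2, B2–B3, B1–B4, B1–B5
The largest bag has 3 vertices, giving width 2; this decomposition certifies tw(G) ≤ 2. On the other hand G contains the 3-clique {2, 5, 6}. A clique must lie in a single bag of any decomposition, so no decomposition can have width below 2. Hence tw(G) = 2 exactly.

2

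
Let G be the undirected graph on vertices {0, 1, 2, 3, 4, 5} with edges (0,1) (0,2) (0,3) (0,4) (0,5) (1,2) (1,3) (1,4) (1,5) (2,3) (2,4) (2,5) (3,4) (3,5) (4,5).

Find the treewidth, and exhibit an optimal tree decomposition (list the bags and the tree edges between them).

Treewidth 5.
Bags: B1 = {0, 1, 2, 3, 4, 5}
Tree: (single bag)

A single bag containing all 6 vertices is trivially a valid decomposition of width 5. For the lower bound, the 6 vertices {0, 1, 2, 3, 4, 5} are pairwise adjacent, and any tree decomposition puts a clique entirely inside one bag — forcing width ≥ 5. The upper and lower bounds meet at 5, so that is the treewidth.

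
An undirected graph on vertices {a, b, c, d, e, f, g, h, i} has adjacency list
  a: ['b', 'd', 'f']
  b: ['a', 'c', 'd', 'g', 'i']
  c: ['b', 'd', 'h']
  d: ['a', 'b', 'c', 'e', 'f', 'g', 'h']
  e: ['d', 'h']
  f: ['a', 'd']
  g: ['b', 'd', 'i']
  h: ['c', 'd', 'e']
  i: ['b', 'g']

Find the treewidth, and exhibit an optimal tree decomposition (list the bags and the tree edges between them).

Each bag holds 3 vertices, so the decomposition has width 2, which upper-bounds the treewidth. Conversely, {d, e, h} is a clique of size 3, and the vertices of any clique must share a bag in every tree decomposition; so some bag has ≥ 3 vertices and tw(G) ≥ 2. Therefore the treewidth is 2.

Treewidth 2.
Bags: B1 = {b, d, g}  B2 = {b, g, i}  B3 = {b, c, d}  B4 = {a, b, d}  B5 = {c, d, h}  B6 = {d, e, h}  B7 = {a, d, f}
Tree: B1–B2, B1–B3, B3–B4, B3–B5, B5–B6, B4–B7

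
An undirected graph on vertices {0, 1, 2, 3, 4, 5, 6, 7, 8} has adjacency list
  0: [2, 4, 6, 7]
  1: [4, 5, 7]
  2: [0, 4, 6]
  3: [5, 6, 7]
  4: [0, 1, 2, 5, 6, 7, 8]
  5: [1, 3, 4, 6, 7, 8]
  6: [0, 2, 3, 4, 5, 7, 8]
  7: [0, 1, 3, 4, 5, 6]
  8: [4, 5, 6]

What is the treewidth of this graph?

A width-3 tree decomposition is:
Bags: B1 = {3, 5, 6, 7}  B2 = {4, 5, 6, 7}  B3 = {1, 4, 5, 7}  B4 = {0, 4, 6, 7}  B5 = {4, 5, 6, 8}  B6 = {0, 2, 4, 6}
Tree: B1–B2, B2–B3, B2–B4, B2–B5, B4–B6
Every bag has size at most 4, so the width is 4 − 1 = 3 and tw(G) ≤ 3. For the lower bound, the 4 vertices {3, 5, 6, 7} are pairwise adjacent, and any tree decomposition puts a clique entirely inside one bag — forcing width ≥ 3. Hence tw(G) = 3 exactly.

3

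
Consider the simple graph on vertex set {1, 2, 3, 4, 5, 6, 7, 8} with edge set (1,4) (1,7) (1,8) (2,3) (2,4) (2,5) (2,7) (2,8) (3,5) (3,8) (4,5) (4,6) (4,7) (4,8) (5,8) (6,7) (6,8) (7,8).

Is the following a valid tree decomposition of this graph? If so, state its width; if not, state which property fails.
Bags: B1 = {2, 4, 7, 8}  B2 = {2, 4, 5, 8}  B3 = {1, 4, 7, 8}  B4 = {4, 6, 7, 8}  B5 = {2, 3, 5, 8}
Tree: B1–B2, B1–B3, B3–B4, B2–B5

Yes; width 3.

Every vertex of G appears in some bag (union = {1, 2, 3, 4, 5, 6, 7, 8}); every edge is covered by a bag; and for each vertex v the set of bags containing v is connected in the bag tree. The decomposition is therefore valid. The largest bag has 4 vertices, so the width is 3.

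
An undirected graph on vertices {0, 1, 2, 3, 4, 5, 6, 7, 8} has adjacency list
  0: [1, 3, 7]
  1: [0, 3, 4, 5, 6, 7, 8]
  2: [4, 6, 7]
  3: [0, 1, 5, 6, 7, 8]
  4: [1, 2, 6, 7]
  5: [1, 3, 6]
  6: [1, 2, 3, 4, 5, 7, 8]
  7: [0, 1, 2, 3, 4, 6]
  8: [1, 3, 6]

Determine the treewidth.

3

A width-3 tree decomposition is:
Bags: B1 = {1, 3, 6, 7}  B2 = {1, 4, 6, 7}  B3 = {2, 4, 6, 7}  B4 = {1, 3, 5, 6}  B5 = {1, 3, 6, 8}  B6 = {0, 1, 3, 7}
Tree: B1–B2, B2–B3, B1–B4, B1–B5, B1–B6
Each bag holds 4 vertices, so the decomposition has width 3, which upper-bounds the treewidth. On the other hand G contains the 4-clique {0, 1, 3, 7}. A clique must lie in a single bag of any decomposition, so no decomposition can have width below 3. Therefore the treewidth is 3.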